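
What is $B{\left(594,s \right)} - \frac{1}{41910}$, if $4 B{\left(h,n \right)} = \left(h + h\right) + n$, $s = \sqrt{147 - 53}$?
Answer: $\frac{12447269}{41910} + \frac{\sqrt{94}}{4} \approx 299.42$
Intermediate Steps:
$s = \sqrt{94} \approx 9.6954$
$B{\left(h,n \right)} = \frac{h}{2} + \frac{n}{4}$ ($B{\left(h,n \right)} = \frac{\left(h + h\right) + n}{4} = \frac{2 h + n}{4} = \frac{n + 2 h}{4} = \frac{h}{2} + \frac{n}{4}$)
$B{\left(594,s \right)} - \frac{1}{41910} = \left(\frac{1}{2} \cdot 594 + \frac{\sqrt{94}}{4}\right) - \frac{1}{41910} = \left(297 + \frac{\sqrt{94}}{4}\right) - \frac{1}{41910} = \frac{12447269}{41910} + \frac{\sqrt{94}}{4}$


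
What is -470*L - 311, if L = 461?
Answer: -216981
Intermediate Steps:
-470*L - 311 = -470*461 - 311 = -216670 - 311 = -216981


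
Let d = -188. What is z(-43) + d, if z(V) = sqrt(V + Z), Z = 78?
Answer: -188 + sqrt(35) ≈ -182.08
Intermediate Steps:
z(V) = sqrt(78 + V) (z(V) = sqrt(V + 78) = sqrt(78 + V))
z(-43) + d = sqrt(78 - 43) - 188 = sqrt(35) - 188 = -188 + sqrt(35)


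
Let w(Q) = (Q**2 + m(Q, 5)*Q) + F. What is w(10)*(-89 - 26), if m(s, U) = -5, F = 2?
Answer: -5980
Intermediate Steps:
w(Q) = 2 + Q**2 - 5*Q (w(Q) = (Q**2 - 5*Q) + 2 = 2 + Q**2 - 5*Q)
w(10)*(-89 - 26) = (2 + 10**2 - 5*10)*(-89 - 26) = (2 + 100 - 50)*(-115) = 52*(-115) = -5980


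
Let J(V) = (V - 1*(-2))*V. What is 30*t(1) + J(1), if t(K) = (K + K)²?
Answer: 123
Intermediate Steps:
J(V) = V*(2 + V) (J(V) = (V + 2)*V = (2 + V)*V = V*(2 + V))
t(K) = 4*K² (t(K) = (2*K)² = 4*K²)
30*t(1) + J(1) = 30*(4*1²) + 1*(2 + 1) = 30*(4*1) + 1*3 = 30*4 + 3 = 120 + 3 = 123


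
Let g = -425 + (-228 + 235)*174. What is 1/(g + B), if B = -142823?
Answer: -1/142030 ≈ -7.0408e-6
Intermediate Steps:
g = 793 (g = -425 + 7*174 = -425 + 1218 = 793)
1/(g + B) = 1/(793 - 142823) = 1/(-142030) = -1/142030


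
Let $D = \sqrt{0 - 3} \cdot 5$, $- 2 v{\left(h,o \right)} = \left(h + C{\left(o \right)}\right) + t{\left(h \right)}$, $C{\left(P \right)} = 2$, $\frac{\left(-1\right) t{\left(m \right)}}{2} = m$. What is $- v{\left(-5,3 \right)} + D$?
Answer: $\frac{7}{2} + 5 i \sqrt{3} \approx 3.5 + 8.6602 i$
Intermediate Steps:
$t{\left(m \right)} = - 2 m$
$v{\left(h,o \right)} = -1 + \frac{h}{2}$ ($v{\left(h,o \right)} = - \frac{\left(h + 2\right) - 2 h}{2} = - \frac{\left(2 + h\right) - 2 h}{2} = - \frac{2 - h}{2} = -1 + \frac{h}{2}$)
$D = 5 i \sqrt{3}$ ($D = \sqrt{-3} \cdot 5 = i \sqrt{3} \cdot 5 = 5 i \sqrt{3} \approx 8.6602 i$)
$- v{\left(-5,3 \right)} + D = - (-1 + \frac{1}{2} \left(-5\right)) + 5 i \sqrt{3} = - (-1 - \frac{5}{2}) + 5 i \sqrt{3} = \left(-1\right) \left(- \frac{7}{2}\right) + 5 i \sqrt{3} = \frac{7}{2} + 5 i \sqrt{3}$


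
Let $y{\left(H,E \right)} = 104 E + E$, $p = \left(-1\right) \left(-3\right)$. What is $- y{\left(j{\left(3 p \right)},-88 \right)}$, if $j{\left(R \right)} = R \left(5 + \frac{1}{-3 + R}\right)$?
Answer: $9240$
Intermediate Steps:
$p = 3$
$y{\left(H,E \right)} = 105 E$
$- y{\left(j{\left(3 p \right)},-88 \right)} = - 105 \left(-88\right) = \left(-1\right) \left(-9240\right) = 9240$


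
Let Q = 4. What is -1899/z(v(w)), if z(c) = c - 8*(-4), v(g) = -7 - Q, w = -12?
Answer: -633/7 ≈ -90.429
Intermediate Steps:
v(g) = -11 (v(g) = -7 - 1*4 = -7 - 4 = -11)
z(c) = 32 + c (z(c) = c + 32 = 32 + c)
-1899/z(v(w)) = -1899/(32 - 11) = -1899/21 = -1899*1/21 = -633/7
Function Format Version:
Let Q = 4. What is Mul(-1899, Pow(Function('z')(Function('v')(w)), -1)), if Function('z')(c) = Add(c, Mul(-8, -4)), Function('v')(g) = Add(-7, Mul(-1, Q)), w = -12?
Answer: Rational(-633, 7) ≈ -90.429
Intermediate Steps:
Function('v')(g) = -11 (Function('v')(g) = Add(-7, Mul(-1, 4)) = Add(-7, -4) = -11)
Function('z')(c) = Add(32, c) (Function('z')(c) = Add(c, 32) = Add(32, c))
Mul(-1899, Pow(Function('z')(Function('v')(w)), -1)) = Mul(-1899, Pow(Add(32, -11), -1)) = Mul(-1899, Pow(21, -1)) = Mul(-1899, Rational(1, 21)) = Rational(-633, 7)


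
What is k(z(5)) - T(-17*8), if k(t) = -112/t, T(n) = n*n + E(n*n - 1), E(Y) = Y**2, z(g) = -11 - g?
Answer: -342083514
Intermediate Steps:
T(n) = n**2 + (-1 + n**2)**2 (T(n) = n*n + (n*n - 1)**2 = n**2 + (n**2 - 1)**2 = n**2 + (-1 + n**2)**2)
k(z(5)) - T(-17*8) = -112/(-11 - 1*5) - (1 + (-17*8)**4 - (-17*8)**2) = -112/(-11 - 5) - (1 + (-136)**4 - 1*(-136)**2) = -112/(-16) - (1 + 342102016 - 1*18496) = -112*(-1/16) - (1 + 342102016 - 18496) = 7 - 1*342083521 = 7 - 342083521 = -342083514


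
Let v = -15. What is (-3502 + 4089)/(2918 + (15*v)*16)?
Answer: -587/682 ≈ -0.86070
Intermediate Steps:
(-3502 + 4089)/(2918 + (15*v)*16) = (-3502 + 4089)/(2918 + (15*(-15))*16) = 587/(2918 - 225*16) = 587/(2918 - 3600) = 587/(-682) = 587*(-1/682) = -587/682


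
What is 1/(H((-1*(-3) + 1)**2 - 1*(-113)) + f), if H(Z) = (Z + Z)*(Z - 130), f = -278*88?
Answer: -1/24722 ≈ -4.0450e-5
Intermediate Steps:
f = -24464
H(Z) = 2*Z*(-130 + Z) (H(Z) = (2*Z)*(-130 + Z) = 2*Z*(-130 + Z))
1/(H((-1*(-3) + 1)**2 - 1*(-113)) + f) = 1/(2*((-1*(-3) + 1)**2 - 1*(-113))*(-130 + ((-1*(-3) + 1)**2 - 1*(-113))) - 24464) = 1/(2*((3 + 1)**2 + 113)*(-130 + ((3 + 1)**2 + 113)) - 24464) = 1/(2*(4**2 + 113)*(-130 + (4**2 + 113)) - 24464) = 1/(2*(16 + 113)*(-130 + (16 + 113)) - 24464) = 1/(2*129*(-130 + 129) - 24464) = 1/(2*129*(-1) - 24464) = 1/(-258 - 24464) = 1/(-24722) = -1/24722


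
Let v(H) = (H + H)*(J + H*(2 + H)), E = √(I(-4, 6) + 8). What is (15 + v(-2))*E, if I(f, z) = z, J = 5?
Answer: -5*√14 ≈ -18.708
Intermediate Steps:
E = √14 (E = √(6 + 8) = √14 ≈ 3.7417)
v(H) = 2*H*(5 + H*(2 + H)) (v(H) = (H + H)*(5 + H*(2 + H)) = (2*H)*(5 + H*(2 + H)) = 2*H*(5 + H*(2 + H)))
(15 + v(-2))*E = (15 + 2*(-2)*(5 + (-2)² + 2*(-2)))*√14 = (15 + 2*(-2)*(5 + 4 - 4))*√14 = (15 + 2*(-2)*5)*√14 = (15 - 20)*√14 = -5*√14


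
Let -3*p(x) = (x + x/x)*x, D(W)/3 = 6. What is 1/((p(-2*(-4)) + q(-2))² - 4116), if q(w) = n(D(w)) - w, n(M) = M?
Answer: -1/4100 ≈ -0.00024390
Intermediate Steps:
D(W) = 18 (D(W) = 3*6 = 18)
p(x) = -x*(1 + x)/3 (p(x) = -(x + x/x)*x/3 = -(x + 1)*x/3 = -(1 + x)*x/3 = -x*(1 + x)/3)
q(w) = 18 - w
1/((p(-2*(-4)) + q(-2))² - 4116) = 1/((-(-2*(-4))*(1 - 2*(-4))/3 + (18 - 1*(-2)))² - 4116) = 1/((-⅓*8*(1 + 8) + (18 + 2))² - 4116) = 1/((-⅓*8*9 + 20)² - 4116) = 1/((-24 + 20)² - 4116) = 1/((-4)² - 4116) = 1/(16 - 4116) = 1/(-4100) = -1/4100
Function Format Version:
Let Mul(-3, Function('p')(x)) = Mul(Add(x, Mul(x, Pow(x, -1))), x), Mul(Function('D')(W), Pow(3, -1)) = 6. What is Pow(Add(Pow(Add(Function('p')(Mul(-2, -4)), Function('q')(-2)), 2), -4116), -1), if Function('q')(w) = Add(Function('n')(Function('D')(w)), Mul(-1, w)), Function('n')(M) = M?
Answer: Rational(-1, 4100) ≈ -0.00024390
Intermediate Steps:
Function('D')(W) = 18 (Function('D')(W) = Mul(3, 6) = 18)
Function('p')(x) = Mul(Rational(-1, 3), x, Add(1, x)) (Function('p')(x) = Mul(Rational(-1, 3), Mul(Add(x, Mul(x, Pow(x, -1))), x)) = Mul(Rational(-1, 3), Mul(Add(x, 1), x)) = Mul(Rational(-1, 3), Mul(Add(1, x), x)) = Mul(Rational(-1, 3), Mul(x, Add(1, x))) = Mul(Rational(-1, 3), x, Add(1, x)))
Function('q')(w) = Add(18, Mul(-1, w))
Pow(Add(Pow(Add(Function('p')(Mul(-2, -4)), Function('q')(-2)), 2), -4116), -1) = Pow(Add(Pow(Add(Mul(Rational(-1, 3), Mul(-2, -4), Add(1, Mul(-2, -4))), Add(18, Mul(-1, -2))), 2), -4116), -1) = Pow(Add(Pow(Add(Mul(Rational(-1, 3), 8, Add(1, 8)), Add(18, 2)), 2), -4116), -1) = Pow(Add(Pow(Add(Mul(Rational(-1, 3), 8, 9), 20), 2), -4116), -1) = Pow(Add(Pow(Add(-24, 20), 2), -4116), -1) = Pow(Add(Pow(-4, 2), -4116), -1) = Pow(Add(16, -4116), -1) = Pow(-4100, -1) = Rational(-1, 4100)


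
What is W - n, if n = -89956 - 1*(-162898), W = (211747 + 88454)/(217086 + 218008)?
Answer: -2885120577/39554 ≈ -72941.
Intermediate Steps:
W = 27291/39554 (W = 300201/435094 = 300201*(1/435094) = 27291/39554 ≈ 0.68997)
n = 72942 (n = -89956 + 162898 = 72942)
W - n = 27291/39554 - 1*72942 = 27291/39554 - 72942 = -2885120577/39554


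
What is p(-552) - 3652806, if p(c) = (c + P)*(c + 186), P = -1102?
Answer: -3047442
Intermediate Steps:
p(c) = (-1102 + c)*(186 + c) (p(c) = (c - 1102)*(c + 186) = (-1102 + c)*(186 + c))
p(-552) - 3652806 = (-204972 + (-552)² - 916*(-552)) - 3652806 = (-204972 + 304704 + 505632) - 3652806 = 605364 - 3652806 = -3047442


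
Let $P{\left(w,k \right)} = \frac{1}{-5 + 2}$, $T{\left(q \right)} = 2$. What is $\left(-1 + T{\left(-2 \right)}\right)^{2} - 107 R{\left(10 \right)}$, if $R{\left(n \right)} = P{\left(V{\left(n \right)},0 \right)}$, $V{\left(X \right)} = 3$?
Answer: $\frac{110}{3} \approx 36.667$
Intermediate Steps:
$P{\left(w,k \right)} = - \frac{1}{3}$ ($P{\left(w,k \right)} = \frac{1}{-3} = - \frac{1}{3}$)
$R{\left(n \right)} = - \frac{1}{3}$
$\left(-1 + T{\left(-2 \right)}\right)^{2} - 107 R{\left(10 \right)} = \left(-1 + 2\right)^{2} - - \frac{107}{3} = 1^{2} + \frac{107}{3} = 1 + \frac{107}{3} = \frac{110}{3}$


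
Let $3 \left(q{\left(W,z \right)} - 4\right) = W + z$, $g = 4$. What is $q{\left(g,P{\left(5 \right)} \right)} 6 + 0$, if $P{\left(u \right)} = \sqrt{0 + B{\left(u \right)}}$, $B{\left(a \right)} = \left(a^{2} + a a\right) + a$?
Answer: $32 + 2 \sqrt{55} \approx 46.832$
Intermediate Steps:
$B{\left(a \right)} = a + 2 a^{2}$ ($B{\left(a \right)} = \left(a^{2} + a^{2}\right) + a = 2 a^{2} + a = a + 2 a^{2}$)
$P{\left(u \right)} = \sqrt{u \left(1 + 2 u\right)}$ ($P{\left(u \right)} = \sqrt{0 + u \left(1 + 2 u\right)} = \sqrt{u \left(1 + 2 u\right)}$)
$q{\left(W,z \right)} = 4 + \frac{W}{3} + \frac{z}{3}$ ($q{\left(W,z \right)} = 4 + \frac{W + z}{3} = 4 + \left(\frac{W}{3} + \frac{z}{3}\right) = 4 + \frac{W}{3} + \frac{z}{3}$)
$q{\left(g,P{\left(5 \right)} \right)} 6 + 0 = \left(4 + \frac{1}{3} \cdot 4 + \frac{\sqrt{5 \left(1 + 2 \cdot 5\right)}}{3}\right) 6 + 0 = \left(4 + \frac{4}{3} + \frac{\sqrt{5 \left(1 + 10\right)}}{3}\right) 6 + 0 = \left(4 + \frac{4}{3} + \frac{\sqrt{5 \cdot 11}}{3}\right) 6 + 0 = \left(4 + \frac{4}{3} + \frac{\sqrt{55}}{3}\right) 6 + 0 = \left(\frac{16}{3} + \frac{\sqrt{55}}{3}\right) 6 + 0 = \left(32 + 2 \sqrt{55}\right) + 0 = 32 + 2 \sqrt{55}$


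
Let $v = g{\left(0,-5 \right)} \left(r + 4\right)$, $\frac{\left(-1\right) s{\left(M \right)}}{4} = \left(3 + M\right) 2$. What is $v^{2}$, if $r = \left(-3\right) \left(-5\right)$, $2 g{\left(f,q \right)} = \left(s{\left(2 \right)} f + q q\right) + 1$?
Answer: $61009$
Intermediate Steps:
$s{\left(M \right)} = -24 - 8 M$ ($s{\left(M \right)} = - 4 \left(3 + M\right) 2 = - 4 \left(6 + 2 M\right) = -24 - 8 M$)
$g{\left(f,q \right)} = \frac{1}{2} + \frac{q^{2}}{2} - 20 f$ ($g{\left(f,q \right)} = \frac{\left(\left(-24 - 16\right) f + q q\right) + 1}{2} = \frac{\left(\left(-24 - 16\right) f + q^{2}\right) + 1}{2} = \frac{\left(- 40 f + q^{2}\right) + 1}{2} = \frac{\left(q^{2} - 40 f\right) + 1}{2} = \frac{1 + q^{2} - 40 f}{2} = \frac{1}{2} + \frac{q^{2}}{2} - 20 f$)
$r = 15$
$v = 247$ ($v = \left(\frac{1}{2} + \frac{\left(-5\right)^{2}}{2} - 0\right) \left(15 + 4\right) = \left(\frac{1}{2} + \frac{1}{2} \cdot 25 + 0\right) 19 = \left(\frac{1}{2} + \frac{25}{2} + 0\right) 19 = 13 \cdot 19 = 247$)
$v^{2} = 247^{2} = 61009$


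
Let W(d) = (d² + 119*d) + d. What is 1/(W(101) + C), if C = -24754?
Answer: -1/2433 ≈ -0.00041102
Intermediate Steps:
W(d) = d² + 120*d
1/(W(101) + C) = 1/(101*(120 + 101) - 24754) = 1/(101*221 - 24754) = 1/(22321 - 24754) = 1/(-2433) = -1/2433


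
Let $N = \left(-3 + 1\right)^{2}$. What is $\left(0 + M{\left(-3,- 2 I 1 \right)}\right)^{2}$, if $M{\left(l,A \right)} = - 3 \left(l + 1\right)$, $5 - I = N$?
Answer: $36$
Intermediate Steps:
$N = 4$ ($N = \left(-2\right)^{2} = 4$)
$I = 1$ ($I = 5 - 4 = 1$)
$M{\left(l,A \right)} = -3 - 3 l$ ($M{\left(l,A \right)} = - 3 \left(1 + l\right) = -3 - 3 l$)
$\left(0 + M{\left(-3,- 2 I 1 \right)}\right)^{2} = \left(0 - -6\right)^{2} = \left(0 + \left(-3 + 9\right)\right)^{2} = \left(0 + 6\right)^{2} = 6^{2} = 36$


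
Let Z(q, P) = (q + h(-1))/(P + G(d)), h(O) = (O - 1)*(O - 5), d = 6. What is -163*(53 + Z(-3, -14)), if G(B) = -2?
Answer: -136757/16 ≈ -8547.3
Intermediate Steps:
h(O) = (-1 + O)*(-5 + O)
Z(q, P) = (12 + q)/(-2 + P) (Z(q, P) = (q + (5 + (-1)**2 - 6*(-1)))/(P - 2) = (q + (5 + 1 + 6))/(-2 + P) = (q + 12)/(-2 + P) = (12 + q)/(-2 + P))
-163*(53 + Z(-3, -14)) = -163*(53 + (12 - 3)/(-2 - 14)) = -163*(53 + 9/(-16)) = -163*(53 - 1/16*9) = -163*(53 - 9/16) = -163*839/16 = -136757/16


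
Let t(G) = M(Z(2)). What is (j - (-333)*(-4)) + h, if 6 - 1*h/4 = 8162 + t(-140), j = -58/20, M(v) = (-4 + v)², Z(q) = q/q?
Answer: -339949/10 ≈ -33995.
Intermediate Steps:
Z(q) = 1
t(G) = 9 (t(G) = (-4 + 1)² = (-3)² = 9)
j = -29/10 (j = -58*1/20 = -29/10 ≈ -2.9000)
h = -32660 (h = 24 - 4*(8162 + 9) = 24 - 4*8171 = 24 - 32684 = -32660)
(j - (-333)*(-4)) + h = (-29/10 - (-333)*(-4)) - 32660 = (-29/10 - 111*12) - 32660 = (-29/10 - 1332) - 32660 = -13349/10 - 32660 = -339949/10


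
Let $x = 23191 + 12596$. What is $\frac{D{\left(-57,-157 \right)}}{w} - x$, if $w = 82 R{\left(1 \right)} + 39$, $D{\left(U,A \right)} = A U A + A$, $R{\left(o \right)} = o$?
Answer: $- \frac{5735377}{121} \approx -47400.0$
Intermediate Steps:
$D{\left(U,A \right)} = A + U A^{2}$ ($D{\left(U,A \right)} = U A^{2} + A = A + U A^{2}$)
$x = 35787$
$w = 121$ ($w = 82 \cdot 1 + 39 = 82 + 39 = 121$)
$\frac{D{\left(-57,-157 \right)}}{w} - x = \frac{\left(-157\right) \left(1 - -8949\right)}{121} - 35787 = - 157 \left(1 + 8949\right) \frac{1}{121} - 35787 = \left(-157\right) 8950 \cdot \frac{1}{121} - 35787 = \left(-1405150\right) \frac{1}{121} - 35787 = - \frac{1405150}{121} - 35787 = - \frac{5735377}{121}$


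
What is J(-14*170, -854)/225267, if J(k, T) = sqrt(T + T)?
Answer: 2*I*sqrt(427)/225267 ≈ 0.00018346*I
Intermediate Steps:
J(k, T) = sqrt(2)*sqrt(T) (J(k, T) = sqrt(2*T) = sqrt(2)*sqrt(T))
J(-14*170, -854)/225267 = (sqrt(2)*sqrt(-854))/225267 = (sqrt(2)*(I*sqrt(854)))*(1/225267) = (2*I*sqrt(427))*(1/225267) = 2*I*sqrt(427)/225267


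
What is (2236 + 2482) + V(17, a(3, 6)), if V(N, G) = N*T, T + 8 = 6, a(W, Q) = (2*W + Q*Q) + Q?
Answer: 4684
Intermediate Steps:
a(W, Q) = Q + Q² + 2*W (a(W, Q) = (2*W + Q²) + Q = (Q² + 2*W) + Q = Q + Q² + 2*W)
T = -2 (T = -8 + 6 = -2)
V(N, G) = -2*N (V(N, G) = N*(-2) = -2*N)
(2236 + 2482) + V(17, a(3, 6)) = (2236 + 2482) - 2*17 = 4718 - 34 = 4684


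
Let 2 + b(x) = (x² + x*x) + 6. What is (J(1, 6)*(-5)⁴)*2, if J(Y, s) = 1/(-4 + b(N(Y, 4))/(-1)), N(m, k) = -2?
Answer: -625/8 ≈ -78.125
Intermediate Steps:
b(x) = 4 + 2*x² (b(x) = -2 + ((x² + x*x) + 6) = -2 + ((x² + x²) + 6) = -2 + (2*x² + 6) = -2 + (6 + 2*x²) = 4 + 2*x²)
J(Y, s) = -1/16 (J(Y, s) = 1/(-4 + (4 + 2*(-2)²)/(-1)) = 1/(-4 + (4 + 2*4)*(-1)) = 1/(-4 + (4 + 8)*(-1)) = 1/(-4 + 12*(-1)) = 1/(-4 - 12) = 1/(-16) = -1/16)
(J(1, 6)*(-5)⁴)*2 = -1/16*(-5)⁴*2 = -1/16*625*2 = -625/16*2 = -625/8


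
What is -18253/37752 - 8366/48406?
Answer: -599693975/913711656 ≈ -0.65633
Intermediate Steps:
-18253/37752 - 8366/48406 = -18253*1/37752 - 8366*1/48406 = -18253/37752 - 4183/24203 = -599693975/913711656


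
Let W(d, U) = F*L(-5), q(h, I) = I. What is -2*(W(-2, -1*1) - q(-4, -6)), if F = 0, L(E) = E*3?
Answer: -12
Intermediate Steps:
L(E) = 3*E
W(d, U) = 0 (W(d, U) = 0*(3*(-5)) = 0*(-15) = 0)
-2*(W(-2, -1*1) - q(-4, -6)) = -2*(0 - 1*(-6)) = -2*(0 + 6) = -2*6 = -12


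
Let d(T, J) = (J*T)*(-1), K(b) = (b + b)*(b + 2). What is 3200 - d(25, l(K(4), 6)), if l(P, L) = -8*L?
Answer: 2000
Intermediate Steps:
K(b) = 2*b*(2 + b) (K(b) = (2*b)*(2 + b) = 2*b*(2 + b))
d(T, J) = -J*T
3200 - d(25, l(K(4), 6)) = 3200 - (-1)*(-8*6)*25 = 3200 - (-1)*(-48)*25 = 3200 - 1*1200 = 3200 - 1200 = 2000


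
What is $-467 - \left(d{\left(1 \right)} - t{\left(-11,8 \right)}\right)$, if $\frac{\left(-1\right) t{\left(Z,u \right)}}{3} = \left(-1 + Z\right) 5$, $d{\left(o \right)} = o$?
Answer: $-288$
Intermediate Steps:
$t{\left(Z,u \right)} = 15 - 15 Z$ ($t{\left(Z,u \right)} = - 3 \left(-1 + Z\right) 5 = - 3 \left(-5 + 5 Z\right) = 15 - 15 Z$)
$-467 - \left(d{\left(1 \right)} - t{\left(-11,8 \right)}\right) = -467 - \left(1 - \left(15 - -165\right)\right) = -467 - \left(1 - \left(15 + 165\right)\right) = -467 - \left(1 - 180\right) = -467 - -179 = -467 + 179 = -288$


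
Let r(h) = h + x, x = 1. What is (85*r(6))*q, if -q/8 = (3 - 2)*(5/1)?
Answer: -23800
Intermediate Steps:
q = -40 (q = -8*(3 - 2)*5/1 = -8*5*1 = -8*5 = -40)
r(h) = 1 + h (r(h) = h + 1 = 1 + h)
(85*r(6))*q = (85*(1 + 6))*(-40) = (85*7)*(-40) = 595*(-40) = -23800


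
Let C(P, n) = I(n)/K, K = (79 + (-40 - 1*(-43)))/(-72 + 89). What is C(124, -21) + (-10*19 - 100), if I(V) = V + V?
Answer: -12247/41 ≈ -298.71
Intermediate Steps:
I(V) = 2*V
K = 82/17 (K = (79 + (-40 + 43))/17 = (79 + 3)*(1/17) = 82*(1/17) = 82/17 ≈ 4.8235)
C(P, n) = 17*n/41 (C(P, n) = (2*n)/(82/17) = (2*n)*(17/82) = 17*n/41)
C(124, -21) + (-10*19 - 100) = (17/41)*(-21) + (-10*19 - 100) = -357/41 + (-190 - 100) = -357/41 - 290 = -12247/41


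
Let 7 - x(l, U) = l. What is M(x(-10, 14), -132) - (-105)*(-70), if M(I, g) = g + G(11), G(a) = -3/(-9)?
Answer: -22445/3 ≈ -7481.7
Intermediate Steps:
x(l, U) = 7 - l
G(a) = ⅓ (G(a) = -3*(-⅑) = ⅓)
M(I, g) = ⅓ + g (M(I, g) = g + ⅓ = ⅓ + g)
M(x(-10, 14), -132) - (-105)*(-70) = (⅓ - 132) - (-105)*(-70) = -395/3 - 1*7350 = -395/3 - 7350 = -22445/3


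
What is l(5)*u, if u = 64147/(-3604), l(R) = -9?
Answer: 577323/3604 ≈ 160.19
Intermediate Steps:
u = -64147/3604 (u = 64147*(-1/3604) = -64147/3604 ≈ -17.799)
l(5)*u = -9*(-64147/3604) = 577323/3604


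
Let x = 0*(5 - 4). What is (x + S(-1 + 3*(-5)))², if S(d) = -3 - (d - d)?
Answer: 9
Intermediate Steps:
S(d) = -3 (S(d) = -3 - 1*0 = -3 + 0 = -3)
x = 0 (x = 0*1 = 0)
(x + S(-1 + 3*(-5)))² = (0 - 3)² = (-3)² = 9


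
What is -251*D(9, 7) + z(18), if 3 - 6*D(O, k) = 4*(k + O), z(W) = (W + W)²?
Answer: 23087/6 ≈ 3847.8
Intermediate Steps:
z(W) = 4*W² (z(W) = (2*W)² = 4*W²)
D(O, k) = ½ - 2*O/3 - 2*k/3 (D(O, k) = ½ - 2*(k + O)/3 = ½ - 2*(O + k)/3 = ½ - (4*O + 4*k)/6 = ½ + (-2*O/3 - 2*k/3) = ½ - 2*O/3 - 2*k/3)
-251*D(9, 7) + z(18) = -251*(½ - ⅔*9 - ⅔*7) + 4*18² = -251*(½ - 6 - 14/3) + 4*324 = -251*(-61/6) + 1296 = 15311/6 + 1296 = 23087/6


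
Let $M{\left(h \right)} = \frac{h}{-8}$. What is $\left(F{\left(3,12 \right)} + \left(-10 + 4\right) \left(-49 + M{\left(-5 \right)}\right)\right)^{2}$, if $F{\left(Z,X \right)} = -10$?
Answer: $\frac{1256641}{16} \approx 78540.0$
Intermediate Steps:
$M{\left(h \right)} = - \frac{h}{8}$ ($M{\left(h \right)} = h \left(- \frac{1}{8}\right) = - \frac{h}{8}$)
$\left(F{\left(3,12 \right)} + \left(-10 + 4\right) \left(-49 + M{\left(-5 \right)}\right)\right)^{2} = \left(-10 + \left(-10 + 4\right) \left(-49 - - \frac{5}{8}\right)\right)^{2} = \left(-10 - 6 \left(-49 + \frac{5}{8}\right)\right)^{2} = \left(-10 - - \frac{1161}{4}\right)^{2} = \left(-10 + \frac{1161}{4}\right)^{2} = \left(\frac{1121}{4}\right)^{2} = \frac{1256641}{16}$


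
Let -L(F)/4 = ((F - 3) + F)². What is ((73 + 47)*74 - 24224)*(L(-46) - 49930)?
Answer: 1320044320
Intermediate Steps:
L(F) = -4*(-3 + 2*F)² (L(F) = -4*((F - 3) + F)² = -4*((-3 + F) + F)² = -4*(-3 + 2*F)²)
((73 + 47)*74 - 24224)*(L(-46) - 49930) = ((73 + 47)*74 - 24224)*(-4*(-3 + 2*(-46))² - 49930) = (120*74 - 24224)*(-4*(-3 - 92)² - 49930) = (8880 - 24224)*(-4*(-95)² - 49930) = -15344*(-4*9025 - 49930) = -15344*(-36100 - 49930) = -15344*(-86030) = 1320044320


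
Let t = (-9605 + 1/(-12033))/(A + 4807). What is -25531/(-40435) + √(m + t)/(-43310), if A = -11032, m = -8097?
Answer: 25531/40435 - I*√201876328955761467/216276930450 ≈ 0.63141 - 0.0020775*I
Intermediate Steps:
t = 115576966/74905425 (t = (-9605 + 1/(-12033))/(-11032 + 4807) = (-9605 - 1/12033)/(-6225) = -115576966/12033*(-1/6225) = 115576966/74905425 ≈ 1.5430)
-25531/(-40435) + √(m + t)/(-43310) = -25531/(-40435) + √(-8097 + 115576966/74905425)/(-43310) = -25531*(-1/40435) + √(-606393649259/74905425)*(-1/43310) = 25531/40435 + (I*√201876328955761467/4993695)*(-1/43310) = 25531/40435 - I*√201876328955761467/216276930450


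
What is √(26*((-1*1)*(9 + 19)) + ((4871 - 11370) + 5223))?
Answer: 2*I*√501 ≈ 44.766*I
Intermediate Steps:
√(26*((-1*1)*(9 + 19)) + ((4871 - 11370) + 5223)) = √(26*(-1*28) + (-6499 + 5223)) = √(26*(-28) - 1276) = √(-728 - 1276) = √(-2004) = 2*I*√501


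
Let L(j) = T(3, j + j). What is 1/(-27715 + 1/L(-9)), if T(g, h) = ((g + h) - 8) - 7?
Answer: -30/831451 ≈ -3.6081e-5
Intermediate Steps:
T(g, h) = -15 + g + h (T(g, h) = (-8 + g + h) - 7 = -15 + g + h)
L(j) = -12 + 2*j (L(j) = -15 + 3 + (j + j) = -15 + 3 + 2*j = -12 + 2*j)
1/(-27715 + 1/L(-9)) = 1/(-27715 + 1/(-12 + 2*(-9))) = 1/(-27715 + 1/(-12 - 18)) = 1/(-27715 + 1/(-30)) = 1/(-27715 - 1/30) = 1/(-831451/30) = -30/831451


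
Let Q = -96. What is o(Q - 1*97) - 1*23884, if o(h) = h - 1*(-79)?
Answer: -23998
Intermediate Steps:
o(h) = 79 + h (o(h) = h + 79 = 79 + h)
o(Q - 1*97) - 1*23884 = (79 + (-96 - 1*97)) - 1*23884 = (79 + (-96 - 97)) - 23884 = (79 - 193) - 23884 = -114 - 23884 = -23998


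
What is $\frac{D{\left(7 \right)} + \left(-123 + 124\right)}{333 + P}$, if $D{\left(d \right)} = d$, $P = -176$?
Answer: $\frac{8}{157} \approx 0.050955$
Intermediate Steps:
$\frac{D{\left(7 \right)} + \left(-123 + 124\right)}{333 + P} = \frac{7 + \left(-123 + 124\right)}{333 - 176} = \frac{7 + 1}{157} = 8 \cdot \frac{1}{157} = \frac{8}{157}$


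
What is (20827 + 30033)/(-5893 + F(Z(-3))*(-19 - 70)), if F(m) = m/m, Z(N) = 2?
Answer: -25430/2991 ≈ -8.5022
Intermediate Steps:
F(m) = 1
(20827 + 30033)/(-5893 + F(Z(-3))*(-19 - 70)) = (20827 + 30033)/(-5893 + 1*(-19 - 70)) = 50860/(-5893 + 1*(-89)) = 50860/(-5893 - 89) = 50860/(-5982) = 50860*(-1/5982) = -25430/2991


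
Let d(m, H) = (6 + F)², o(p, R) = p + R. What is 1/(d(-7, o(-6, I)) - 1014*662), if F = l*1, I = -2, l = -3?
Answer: -1/671259 ≈ -1.4897e-6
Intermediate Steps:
F = -3 (F = -3*1 = -3)
o(p, R) = R + p
d(m, H) = 9 (d(m, H) = (6 - 3)² = 3² = 9)
1/(d(-7, o(-6, I)) - 1014*662) = 1/(9 - 1014*662) = 1/(9 - 671268) = 1/(-671259) = -1/671259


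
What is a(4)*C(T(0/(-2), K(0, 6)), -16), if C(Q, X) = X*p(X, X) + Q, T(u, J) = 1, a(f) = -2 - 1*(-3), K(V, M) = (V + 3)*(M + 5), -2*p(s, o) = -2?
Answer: -15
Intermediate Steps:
p(s, o) = 1 (p(s, o) = -½*(-2) = 1)
K(V, M) = (3 + V)*(5 + M)
a(f) = 1 (a(f) = -2 + 3 = 1)
C(Q, X) = Q + X (C(Q, X) = X*1 + Q = X + Q = Q + X)
a(4)*C(T(0/(-2), K(0, 6)), -16) = 1*(1 - 16) = 1*(-15) = -15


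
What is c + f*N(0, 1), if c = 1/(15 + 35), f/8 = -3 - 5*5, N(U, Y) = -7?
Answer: 78401/50 ≈ 1568.0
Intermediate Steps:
f = -224 (f = 8*(-3 - 5*5) = 8*(-3 - 25) = 8*(-28) = -224)
c = 1/50 ≈ 0.020000
c + f*N(0, 1) = 1/50 - 224*(-7) = 1/50 + 1568 = 78401/50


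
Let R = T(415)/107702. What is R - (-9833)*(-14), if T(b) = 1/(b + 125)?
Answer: -8006295270959/58159080 ≈ -1.3766e+5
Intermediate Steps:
T(b) = 1/(125 + b)
R = 1/58159080 (R = 1/((125 + 415)*107702) = (1/107702)/540 = (1/540)*(1/107702) = 1/58159080 ≈ 1.7194e-8)
R - (-9833)*(-14) = 1/58159080 - (-9833)*(-14) = 1/58159080 - 1*137662 = 1/58159080 - 137662 = -8006295270959/58159080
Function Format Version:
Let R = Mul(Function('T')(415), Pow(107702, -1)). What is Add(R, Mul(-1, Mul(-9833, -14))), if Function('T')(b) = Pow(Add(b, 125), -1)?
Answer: Rational(-8006295270959, 58159080) ≈ -1.3766e+5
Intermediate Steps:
Function('T')(b) = Pow(Add(125, b), -1)
R = Rational(1, 58159080) (R = Mul(Pow(Add(125, 415), -1), Pow(107702, -1)) = Mul(Pow(540, -1), Rational(1, 107702)) = Mul(Rational(1, 540), Rational(1, 107702)) = Rational(1, 58159080) ≈ 1.7194e-8)
Add(R, Mul(-1, Mul(-9833, -14))) = Add(Rational(1, 58159080), Mul(-1, Mul(-9833, -14))) = Add(Rational(1, 58159080), Mul(-1, 137662)) = Add(Rational(1, 58159080), -137662) = Rational(-8006295270959, 58159080)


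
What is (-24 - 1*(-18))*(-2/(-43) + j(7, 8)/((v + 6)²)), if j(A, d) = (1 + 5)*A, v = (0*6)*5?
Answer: -313/43 ≈ -7.2791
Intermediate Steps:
v = 0 (v = 0*5 = 0)
j(A, d) = 6*A
(-24 - 1*(-18))*(-2/(-43) + j(7, 8)/((v + 6)²)) = (-24 - 1*(-18))*(-2/(-43) + (6*7)/((0 + 6)²)) = (-24 + 18)*(-2*(-1/43) + 42/(6²)) = -6*(2/43 + 42/36) = -6*(2/43 + 42*(1/36)) = -6*(2/43 + 7/6) = -6*313/258 = -313/43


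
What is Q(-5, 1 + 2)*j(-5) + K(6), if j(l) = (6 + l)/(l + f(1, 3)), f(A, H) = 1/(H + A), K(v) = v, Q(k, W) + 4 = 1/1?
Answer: 126/19 ≈ 6.6316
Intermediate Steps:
Q(k, W) = -3 (Q(k, W) = -4 + 1/1 = -4 + 1 = -3)
f(A, H) = 1/(A + H)
j(l) = (6 + l)/(¼ + l) (j(l) = (6 + l)/(l + 1/(1 + 3)) = (6 + l)/(l + 1/4) = (6 + l)/(l + ¼) = (6 + l)/(¼ + l))
Q(-5, 1 + 2)*j(-5) + K(6) = -12*(6 - 5)/(1 + 4*(-5)) + 6 = -12/(1 - 20) + 6 = -12/(-19) + 6 = -12*(-1)/19 + 6 = -3*(-4/19) + 6 = 12/19 + 6 = 126/19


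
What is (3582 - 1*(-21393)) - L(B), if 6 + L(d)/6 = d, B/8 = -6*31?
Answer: 33939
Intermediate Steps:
B = -1488 (B = 8*(-6*31) = 8*(-186) = -1488)
L(d) = -36 + 6*d
(3582 - 1*(-21393)) - L(B) = (3582 - 1*(-21393)) - (-36 + 6*(-1488)) = (3582 + 21393) - (-36 - 8928) = 24975 - 1*(-8964) = 24975 + 8964 = 33939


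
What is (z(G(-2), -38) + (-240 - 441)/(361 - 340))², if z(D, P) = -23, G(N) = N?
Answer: 150544/49 ≈ 3072.3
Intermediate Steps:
(z(G(-2), -38) + (-240 - 441)/(361 - 340))² = (-23 + (-240 - 441)/(361 - 340))² = (-23 - 681/21)² = (-23 - 681*1/21)² = (-23 - 227/7)² = (-388/7)² = 150544/49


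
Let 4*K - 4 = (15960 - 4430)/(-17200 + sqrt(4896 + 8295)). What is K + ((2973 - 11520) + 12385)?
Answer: 1135629540751/295826809 - 5765*sqrt(13191)/591653618 ≈ 3838.8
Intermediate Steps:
K = 1 + 5765/(2*(-17200 + sqrt(13191))) (K = 1 + ((15960 - 4430)/(-17200 + sqrt(4896 + 8295)))/4 = 1 + (11530/(-17200 + sqrt(13191)))/4 = 1 + 5765/(2*(-17200 + sqrt(13191))) ≈ 0.83129)
K + ((2973 - 11520) + 12385) = (246247809/295826809 - 5765*sqrt(13191)/591653618) + ((2973 - 11520) + 12385) = (246247809/295826809 - 5765*sqrt(13191)/591653618) + (-8547 + 12385) = (246247809/295826809 - 5765*sqrt(13191)/591653618) + 3838 = 1135629540751/295826809 - 5765*sqrt(13191)/591653618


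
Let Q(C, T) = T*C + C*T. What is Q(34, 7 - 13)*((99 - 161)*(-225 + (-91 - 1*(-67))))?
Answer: -6298704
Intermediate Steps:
Q(C, T) = 2*C*T (Q(C, T) = C*T + C*T = 2*C*T)
Q(34, 7 - 13)*((99 - 161)*(-225 + (-91 - 1*(-67)))) = (2*34*(7 - 13))*((99 - 161)*(-225 + (-91 - 1*(-67)))) = (2*34*(-6))*(-62*(-225 + (-91 + 67))) = -(-25296)*(-225 - 24) = -(-25296)*(-249) = -408*15438 = -6298704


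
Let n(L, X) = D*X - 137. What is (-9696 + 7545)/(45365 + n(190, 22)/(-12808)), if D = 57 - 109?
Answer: -27550008/581036201 ≈ -0.047415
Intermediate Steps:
D = -52
n(L, X) = -137 - 52*X (n(L, X) = -52*X - 137 = -137 - 52*X)
(-9696 + 7545)/(45365 + n(190, 22)/(-12808)) = (-9696 + 7545)/(45365 + (-137 - 52*22)/(-12808)) = -2151/(45365 + (-137 - 1144)*(-1/12808)) = -2151/(45365 - 1281*(-1/12808)) = -2151/(45365 + 1281/12808) = -2151/581036201/12808 = -2151*12808/581036201 = -27550008/581036201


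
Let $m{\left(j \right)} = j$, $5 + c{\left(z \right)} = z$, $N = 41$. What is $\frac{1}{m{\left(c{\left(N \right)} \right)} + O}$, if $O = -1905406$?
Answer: $- \frac{1}{1905370} \approx -5.2483 \cdot 10^{-7}$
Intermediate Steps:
$c{\left(z \right)} = -5 + z$
$\frac{1}{m{\left(c{\left(N \right)} \right)} + O} = \frac{1}{\left(-5 + 41\right) - 1905406} = \frac{1}{36 - 1905406} = \frac{1}{-1905370} = - \frac{1}{1905370}$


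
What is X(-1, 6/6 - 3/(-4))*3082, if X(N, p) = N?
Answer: -3082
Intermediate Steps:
X(-1, 6/6 - 3/(-4))*3082 = -1*3082 = -3082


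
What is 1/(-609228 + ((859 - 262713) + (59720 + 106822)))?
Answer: -1/704540 ≈ -1.4194e-6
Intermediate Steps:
1/(-609228 + ((859 - 262713) + (59720 + 106822))) = 1/(-609228 + (-261854 + 166542)) = 1/(-609228 - 95312) = 1/(-704540) = -1/704540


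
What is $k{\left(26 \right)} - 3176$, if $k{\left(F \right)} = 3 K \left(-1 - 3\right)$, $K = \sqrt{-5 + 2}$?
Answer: $-3176 - 12 i \sqrt{3} \approx -3176.0 - 20.785 i$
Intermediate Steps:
$K = i \sqrt{3}$ ($K = \sqrt{-3} = i \sqrt{3} \approx 1.732 i$)
$k{\left(F \right)} = - 12 i \sqrt{3}$ ($k{\left(F \right)} = 3 i \sqrt{3} \left(-1 - 3\right) = 3 i \sqrt{3} \left(-4\right) = - 12 i \sqrt{3}$)
$k{\left(26 \right)} - 3176 = - 12 i \sqrt{3} - 3176 = -3176 - 12 i \sqrt{3}$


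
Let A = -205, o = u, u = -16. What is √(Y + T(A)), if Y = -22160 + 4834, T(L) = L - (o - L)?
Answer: 2*I*√4430 ≈ 133.12*I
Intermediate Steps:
o = -16
T(L) = 16 + 2*L (T(L) = L - (-16 - L) = L + (16 + L) = 16 + 2*L)
Y = -17326
√(Y + T(A)) = √(-17326 + (16 + 2*(-205))) = √(-17326 + (16 - 410)) = √(-17326 - 394) = √(-17720) = 2*I*√4430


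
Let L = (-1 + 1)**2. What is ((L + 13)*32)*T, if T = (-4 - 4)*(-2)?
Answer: 6656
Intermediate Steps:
L = 0 (L = 0**2 = 0)
T = 16 (T = -8*(-2) = 16)
((L + 13)*32)*T = ((0 + 13)*32)*16 = (13*32)*16 = 416*16 = 6656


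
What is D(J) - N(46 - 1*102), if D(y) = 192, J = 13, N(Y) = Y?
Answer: 248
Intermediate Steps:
D(J) - N(46 - 1*102) = 192 - (46 - 1*102) = 192 - (46 - 102) = 192 - 1*(-56) = 192 + 56 = 248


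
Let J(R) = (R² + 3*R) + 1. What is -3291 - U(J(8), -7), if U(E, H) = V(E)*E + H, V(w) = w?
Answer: -11205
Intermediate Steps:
J(R) = 1 + R² + 3*R
U(E, H) = H + E² (U(E, H) = E*E + H = E² + H = H + E²)
-3291 - U(J(8), -7) = -3291 - (-7 + (1 + 8² + 3*8)²) = -3291 - (-7 + (1 + 64 + 24)²) = -3291 - (-7 + 89²) = -3291 - (-7 + 7921) = -3291 - 1*7914 = -3291 - 7914 = -11205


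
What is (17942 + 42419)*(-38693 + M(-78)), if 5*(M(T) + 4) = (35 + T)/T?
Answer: -910955355107/390 ≈ -2.3358e+9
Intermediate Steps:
M(T) = -4 + (35 + T)/(5*T) (M(T) = -4 + ((35 + T)/T)/5 = -4 + (35 + T)/(5*T))
(17942 + 42419)*(-38693 + M(-78)) = (17942 + 42419)*(-38693 + (-19/5 + 7/(-78))) = 60361*(-38693 + (-19/5 + 7*(-1/78))) = 60361*(-38693 + (-19/5 - 7/78)) = 60361*(-38693 - 1517/390) = 60361*(-15091787/390) = -910955355107/390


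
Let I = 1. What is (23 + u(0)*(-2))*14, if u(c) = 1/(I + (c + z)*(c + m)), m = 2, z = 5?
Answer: 3514/11 ≈ 319.45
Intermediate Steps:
u(c) = 1/(1 + (2 + c)*(5 + c)) (u(c) = 1/(1 + (c + 5)*(c + 2)) = 1/(1 + (5 + c)*(2 + c)) = 1/(1 + (2 + c)*(5 + c)))
(23 + u(0)*(-2))*14 = (23 - 2/(11 + 0**2 + 7*0))*14 = (23 - 2/(11 + 0 + 0))*14 = (23 - 2/11)*14 = (251/11)*14 = 3514/11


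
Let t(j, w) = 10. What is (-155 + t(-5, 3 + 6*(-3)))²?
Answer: 21025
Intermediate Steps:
(-155 + t(-5, 3 + 6*(-3)))² = (-155 + 10)² = (-145)² = 21025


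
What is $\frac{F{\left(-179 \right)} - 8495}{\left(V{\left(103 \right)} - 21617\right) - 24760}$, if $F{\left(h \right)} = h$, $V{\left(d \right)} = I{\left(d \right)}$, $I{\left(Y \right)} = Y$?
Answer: $\frac{4337}{23137} \approx 0.18745$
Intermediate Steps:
$V{\left(d \right)} = d$
$\frac{F{\left(-179 \right)} - 8495}{\left(V{\left(103 \right)} - 21617\right) - 24760} = \frac{-179 - 8495}{\left(103 - 21617\right) - 24760} = - \frac{8674}{-21514 - 24760} = - \frac{8674}{-46274} = \left(-8674\right) \left(- \frac{1}{46274}\right) = \frac{4337}{23137}$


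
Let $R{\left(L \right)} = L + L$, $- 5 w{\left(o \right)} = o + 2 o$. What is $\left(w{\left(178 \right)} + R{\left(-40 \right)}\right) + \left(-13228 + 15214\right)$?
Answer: $\frac{8996}{5} \approx 1799.2$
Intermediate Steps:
$w{\left(o \right)} = - \frac{3 o}{5}$ ($w{\left(o \right)} = - \frac{o + 2 o}{5} = - \frac{3 o}{5}$)
$R{\left(L \right)} = 2 L$
$\left(w{\left(178 \right)} + R{\left(-40 \right)}\right) + \left(-13228 + 15214\right) = \left(\left(- \frac{3}{5}\right) 178 + 2 \left(-40\right)\right) + \left(-13228 + 15214\right) = \left(- \frac{534}{5} - 80\right) + 1986 = - \frac{934}{5} + 1986 = \frac{8996}{5}$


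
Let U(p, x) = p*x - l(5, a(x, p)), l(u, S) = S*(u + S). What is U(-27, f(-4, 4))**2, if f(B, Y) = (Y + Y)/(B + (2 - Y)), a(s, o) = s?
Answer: 135424/81 ≈ 1671.9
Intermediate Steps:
l(u, S) = S*(S + u)
f(B, Y) = 2*Y/(2 + B - Y) (f(B, Y) = (2*Y)/(2 + B - Y) = 2*Y/(2 + B - Y))
U(p, x) = p*x - x*(5 + x) (U(p, x) = p*x - x*(x + 5) = p*x - x*(5 + x))
U(-27, f(-4, 4))**2 = ((2*4/(2 - 4 - 1*4))*(-5 - 27 - 2*4/(2 - 4 - 1*4)))**2 = ((2*4/(2 - 4 - 4))*(-5 - 27 - 2*4/(2 - 4 - 4)))**2 = ((2*4/(-6))*(-5 - 27 - 2*4/(-6)))**2 = ((2*4*(-1/6))*(-5 - 27 - 2*4*(-1)/6))**2 = (-4*(-5 - 27 - 1*(-4/3))/3)**2 = (-4*(-5 - 27 + 4/3)/3)**2 = (-4/3*(-92/3))**2 = (368/9)**2 = 135424/81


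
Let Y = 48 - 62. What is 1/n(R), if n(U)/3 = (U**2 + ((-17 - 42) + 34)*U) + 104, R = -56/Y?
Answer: 1/60 ≈ 0.016667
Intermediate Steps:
Y = -14
R = 4 (R = -56/(-14) = -56*(-1/14) = 4)
n(U) = 312 - 75*U + 3*U**2 (n(U) = 3*((U**2 + ((-17 - 42) + 34)*U) + 104) = 3*((U**2 + (-59 + 34)*U) + 104) = 3*((U**2 - 25*U) + 104) = 3*(104 + U**2 - 25*U) = 312 - 75*U + 3*U**2)
1/n(R) = 1/(312 - 75*4 + 3*4**2) = 1/(312 - 300 + 3*16) = 1/(312 - 300 + 48) = 1/60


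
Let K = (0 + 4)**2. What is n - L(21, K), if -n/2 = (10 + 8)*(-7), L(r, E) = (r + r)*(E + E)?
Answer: -1092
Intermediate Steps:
K = 16 (K = 4**2 = 16)
L(r, E) = 4*E*r (L(r, E) = (2*r)*(2*E) = 4*E*r)
n = 252 (n = -2*(10 + 8)*(-7) = -36*(-7) = -2*(-126) = 252)
n - L(21, K) = 252 - 4*16*21 = 252 - 1*1344 = 252 - 1344 = -1092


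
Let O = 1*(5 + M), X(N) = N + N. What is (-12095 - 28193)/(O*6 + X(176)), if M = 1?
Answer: -10072/97 ≈ -103.84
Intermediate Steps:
X(N) = 2*N
O = 6 (O = 1*(5 + 1) = 1*6 = 6)
(-12095 - 28193)/(O*6 + X(176)) = (-12095 - 28193)/(6*6 + 2*176) = -40288/(36 + 352) = -40288/388 = -40288*1/388 = -10072/97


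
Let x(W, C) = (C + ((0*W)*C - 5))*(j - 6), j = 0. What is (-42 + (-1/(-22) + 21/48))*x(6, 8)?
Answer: 65763/88 ≈ 747.31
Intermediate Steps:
x(W, C) = 30 - 6*C (x(W, C) = (C + ((0*W)*C - 5))*(0 - 6) = (C + (0*C - 5))*(-6) = (C + (0 - 5))*(-6) = (C - 5)*(-6) = (-5 + C)*(-6) = 30 - 6*C)
(-42 + (-1/(-22) + 21/48))*x(6, 8) = (-42 + (-1/(-22) + 21/48))*(30 - 6*8) = (-42 + (-1*(-1/22) + 21*(1/48)))*(30 - 48) = (-42 + (1/22 + 7/16))*(-18) = (-42 + 85/176)*(-18) = -7307/176*(-18) = 65763/88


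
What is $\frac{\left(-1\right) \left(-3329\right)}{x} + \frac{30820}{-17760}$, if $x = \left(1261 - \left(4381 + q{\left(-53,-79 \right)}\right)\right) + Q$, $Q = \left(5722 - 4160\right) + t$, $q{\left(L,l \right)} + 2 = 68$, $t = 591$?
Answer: $- \frac{4548005}{917304} \approx -4.958$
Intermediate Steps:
$q{\left(L,l \right)} = 66$ ($q{\left(L,l \right)} = -2 + 68 = 66$)
$Q = 2153$ ($Q = \left(5722 - 4160\right) + 591 = 1562 + 591 = 2153$)
$x = -1033$ ($x = \left(1261 - 4447\right) + 2153 = -3186 + 2153 = -1033$)
$\frac{\left(-1\right) \left(-3329\right)}{x} + \frac{30820}{-17760} = \frac{\left(-1\right) \left(-3329\right)}{-1033} + \frac{30820}{-17760} = 3329 \left(- \frac{1}{1033}\right) + 30820 \left(- \frac{1}{17760}\right) = - \frac{3329}{1033} - \frac{1541}{888} = - \frac{4548005}{917304}$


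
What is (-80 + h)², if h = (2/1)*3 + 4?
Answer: 4900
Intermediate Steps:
h = 10 (h = (2*1)*3 + 4 = 2*3 + 4 = 6 + 4 = 10)
(-80 + h)² = (-80 + 10)² = (-70)² = 4900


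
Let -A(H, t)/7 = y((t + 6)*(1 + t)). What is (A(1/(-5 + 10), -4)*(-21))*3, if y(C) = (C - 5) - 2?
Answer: -5733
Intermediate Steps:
y(C) = -7 + C (y(C) = (-5 + C) - 2 = -7 + C)
A(H, t) = 49 - 7*(1 + t)*(6 + t) (A(H, t) = -7*(-7 + (t + 6)*(1 + t)) = -7*(-7 + (6 + t)*(1 + t)) = -7*(-7 + (1 + t)*(6 + t)) = 49 - 7*(1 + t)*(6 + t))
(A(1/(-5 + 10), -4)*(-21))*3 = ((7 - 49*(-4) - 7*(-4)**2)*(-21))*3 = ((7 + 196 - 7*16)*(-21))*3 = ((7 + 196 - 112)*(-21))*3 = (91*(-21))*3 = -1911*3 = -5733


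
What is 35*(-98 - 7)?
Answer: -3675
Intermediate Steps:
35*(-98 - 7) = 35*(-105) = -3675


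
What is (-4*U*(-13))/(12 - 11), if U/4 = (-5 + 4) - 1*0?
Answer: -208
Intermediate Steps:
U = -4 (U = 4*((-5 + 4) - 1*0) = 4*(-1 + 0) = 4*(-1) = -4)
(-4*U*(-13))/(12 - 11) = (-4*(-4)*(-13))/(12 - 11) = (16*(-13))/1 = -208*1 = -208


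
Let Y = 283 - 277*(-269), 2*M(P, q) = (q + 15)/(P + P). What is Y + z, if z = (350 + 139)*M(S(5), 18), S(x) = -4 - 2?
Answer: 592989/8 ≈ 74124.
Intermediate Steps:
S(x) = -6
M(P, q) = (15 + q)/(4*P) (M(P, q) = ((q + 15)/(P + P))/2 = ((15 + q)/((2*P)))/2 = ((15 + q)*(1/(2*P)))/2 = ((15 + q)/(2*P))/2 = (15 + q)/(4*P))
Y = 74796 (Y = 283 + 74513 = 74796)
z = -5379/8 (z = (350 + 139)*((¼)*(15 + 18)/(-6)) = 489*((¼)*(-⅙)*33) = 489*(-11/8) = -5379/8 ≈ -672.38)
Y + z = 74796 - 5379/8 = 592989/8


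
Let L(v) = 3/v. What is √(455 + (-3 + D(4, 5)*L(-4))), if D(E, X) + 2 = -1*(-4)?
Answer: √1802/2 ≈ 21.225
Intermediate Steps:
D(E, X) = 2 (D(E, X) = -2 - 1*(-4) = -2 + 4 = 2)
√(455 + (-3 + D(4, 5)*L(-4))) = √(455 + (-3 + 2*(3/(-4)))) = √(455 + (-3 + 2*(3*(-¼)))) = √(455 + (-3 + 2*(-¾))) = √(455 + (-3 - 3/2)) = √(455 - 9/2) = √(901/2) = √1802/2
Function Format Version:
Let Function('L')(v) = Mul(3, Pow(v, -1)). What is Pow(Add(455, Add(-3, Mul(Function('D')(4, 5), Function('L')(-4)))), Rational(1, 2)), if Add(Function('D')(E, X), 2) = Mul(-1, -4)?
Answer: Mul(Rational(1, 2), Pow(1802, Rational(1, 2))) ≈ 21.225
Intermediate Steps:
Function('D')(E, X) = 2 (Function('D')(E, X) = Add(-2, Mul(-1, -4)) = Add(-2, 4) = 2)
Pow(Add(455, Add(-3, Mul(Function('D')(4, 5), Function('L')(-4)))), Rational(1, 2)) = Pow(Add(455, Add(-3, Mul(2, Mul(3, Pow(-4, -1))))), Rational(1, 2)) = Pow(Add(455, Add(-3, Mul(2, Mul(3, Rational(-1, 4))))), Rational(1, 2)) = Pow(Add(455, Add(-3, Mul(2, Rational(-3, 4)))), Rational(1, 2)) = Pow(Add(455, Add(-3, Rational(-3, 2))), Rational(1, 2)) = Pow(Add(455, Rational(-9, 2)), Rational(1, 2)) = Pow(Rational(901, 2), Rational(1, 2)) = Mul(Rational(1, 2), Pow(1802, Rational(1, 2)))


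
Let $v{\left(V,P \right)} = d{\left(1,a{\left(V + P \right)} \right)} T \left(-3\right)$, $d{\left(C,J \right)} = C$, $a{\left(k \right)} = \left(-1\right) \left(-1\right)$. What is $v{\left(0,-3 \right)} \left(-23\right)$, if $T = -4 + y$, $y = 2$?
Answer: $-138$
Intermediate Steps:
$a{\left(k \right)} = 1$
$T = -2$ ($T = -4 + 2 = -2$)
$v{\left(V,P \right)} = 6$ ($v{\left(V,P \right)} = 1 \left(-2\right) \left(-3\right) = \left(-2\right) \left(-3\right) = 6$)
$v{\left(0,-3 \right)} \left(-23\right) = 6 \left(-23\right) = -138$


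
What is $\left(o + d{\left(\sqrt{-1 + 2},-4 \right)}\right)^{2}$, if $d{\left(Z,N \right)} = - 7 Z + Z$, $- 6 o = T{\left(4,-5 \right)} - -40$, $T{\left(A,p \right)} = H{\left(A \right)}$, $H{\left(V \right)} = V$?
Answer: $\frac{1600}{9} \approx 177.78$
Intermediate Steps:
$T{\left(A,p \right)} = A$
$o = - \frac{22}{3}$ ($o = - \frac{4 - -40}{6} = - \frac{4 + 40}{6} = \left(- \frac{1}{6}\right) 44 = - \frac{22}{3} \approx -7.3333$)
$d{\left(Z,N \right)} = - 6 Z$
$\left(o + d{\left(\sqrt{-1 + 2},-4 \right)}\right)^{2} = \left(- \frac{22}{3} - 6 \sqrt{-1 + 2}\right)^{2} = \left(- \frac{22}{3} - 6 \sqrt{1}\right)^{2} = \left(- \frac{22}{3} - 6\right)^{2} = \left(- \frac{40}{3}\right)^{2} = \frac{1600}{9}$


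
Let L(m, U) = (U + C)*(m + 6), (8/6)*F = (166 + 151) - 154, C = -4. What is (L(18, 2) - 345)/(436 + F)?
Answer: -1572/2233 ≈ -0.70399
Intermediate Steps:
F = 489/4 (F = 3*((166 + 151) - 154)/4 = 3*(317 - 154)/4 = (¾)*163 = 489/4 ≈ 122.25)
L(m, U) = (-4 + U)*(6 + m) (L(m, U) = (U - 4)*(m + 6) = (-4 + U)*(6 + m))
(L(18, 2) - 345)/(436 + F) = ((-24 - 4*18 + 6*2 + 2*18) - 345)/(436 + 489/4) = ((-24 - 72 + 12 + 36) - 345)/(2233/4) = (-48 - 345)*(4/2233) = -393*4/2233 = -1572/2233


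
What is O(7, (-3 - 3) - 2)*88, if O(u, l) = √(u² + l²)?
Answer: 88*√113 ≈ 935.45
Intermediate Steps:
O(u, l) = √(l² + u²)
O(7, (-3 - 3) - 2)*88 = √(((-3 - 3) - 2)² + 7²)*88 = √((-6 - 2)² + 49)*88 = √((-8)² + 49)*88 = √(64 + 49)*88 = √113*88 = 88*√113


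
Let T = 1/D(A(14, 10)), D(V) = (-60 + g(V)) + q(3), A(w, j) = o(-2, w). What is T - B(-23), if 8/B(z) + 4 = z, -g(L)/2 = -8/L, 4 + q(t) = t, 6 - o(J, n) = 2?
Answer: 143/513 ≈ 0.27875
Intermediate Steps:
o(J, n) = 4 (o(J, n) = 6 - 1*2 = 6 - 2 = 4)
q(t) = -4 + t
g(L) = 16/L (g(L) = -(-16)/L = 16/L)
A(w, j) = 4
D(V) = -61 + 16/V (D(V) = (-60 + 16/V) + (-4 + 3) = (-60 + 16/V) - 1 = -61 + 16/V)
B(z) = 8/(-4 + z)
T = -1/57 (T = 1/(-61 + 16/4) = 1/(-61 + 16*(¼)) = 1/(-61 + 4) = 1/(-57) = -1/57 ≈ -0.017544)
T - B(-23) = -1/57 - 8/(-4 - 23) = -1/57 - 8/(-27) = -1/57 - 8*(-1)/27 = -1/57 - 1*(-8/27) = -1/57 + 8/27 = 143/513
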